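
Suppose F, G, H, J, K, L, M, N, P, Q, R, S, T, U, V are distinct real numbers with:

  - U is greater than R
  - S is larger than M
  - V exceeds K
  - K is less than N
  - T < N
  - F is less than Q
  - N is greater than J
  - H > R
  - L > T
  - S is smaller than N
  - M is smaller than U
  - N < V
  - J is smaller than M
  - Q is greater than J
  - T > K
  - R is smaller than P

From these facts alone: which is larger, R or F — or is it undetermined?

Following every chain through R: above R we get P, H, U.
F is not reached, and no chain runs the other way from F to R.
So the given relations leave the order of R and F undetermined.

undetermined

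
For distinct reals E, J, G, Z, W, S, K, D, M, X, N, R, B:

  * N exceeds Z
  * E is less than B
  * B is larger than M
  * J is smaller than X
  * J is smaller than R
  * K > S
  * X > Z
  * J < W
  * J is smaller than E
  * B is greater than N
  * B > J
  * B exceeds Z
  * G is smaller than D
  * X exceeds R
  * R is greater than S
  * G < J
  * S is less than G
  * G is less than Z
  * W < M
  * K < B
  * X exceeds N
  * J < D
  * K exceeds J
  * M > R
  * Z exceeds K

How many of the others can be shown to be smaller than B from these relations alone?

10

Directly below B: J, E, K, Z, M, N.
One step further: S, G, R, W (10 so far).
No other element is forced below B by the given relations, so the count is 10.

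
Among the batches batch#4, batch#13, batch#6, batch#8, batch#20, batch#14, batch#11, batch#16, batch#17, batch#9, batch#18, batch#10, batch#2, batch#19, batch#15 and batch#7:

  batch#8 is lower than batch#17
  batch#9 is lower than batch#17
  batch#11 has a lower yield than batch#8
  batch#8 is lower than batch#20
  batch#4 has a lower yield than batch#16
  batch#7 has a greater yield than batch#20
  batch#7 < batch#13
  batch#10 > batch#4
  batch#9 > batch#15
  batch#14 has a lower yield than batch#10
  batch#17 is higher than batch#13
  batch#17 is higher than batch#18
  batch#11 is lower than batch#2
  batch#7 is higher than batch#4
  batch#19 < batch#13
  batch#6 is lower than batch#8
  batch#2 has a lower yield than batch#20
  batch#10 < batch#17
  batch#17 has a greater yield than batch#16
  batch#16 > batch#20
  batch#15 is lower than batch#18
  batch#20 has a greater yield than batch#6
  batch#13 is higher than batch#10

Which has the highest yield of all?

Chaining downward from batch#17: directly below it, batch#18, batch#8, batch#9, batch#10, batch#16, batch#13; then batch#15, batch#11, batch#19, batch#6, batch#4, batch#14, batch#20, batch#7; then batch#2.
That covers every other element, and nothing is given above batch#17, so batch#17 is the highest yield.

batch#17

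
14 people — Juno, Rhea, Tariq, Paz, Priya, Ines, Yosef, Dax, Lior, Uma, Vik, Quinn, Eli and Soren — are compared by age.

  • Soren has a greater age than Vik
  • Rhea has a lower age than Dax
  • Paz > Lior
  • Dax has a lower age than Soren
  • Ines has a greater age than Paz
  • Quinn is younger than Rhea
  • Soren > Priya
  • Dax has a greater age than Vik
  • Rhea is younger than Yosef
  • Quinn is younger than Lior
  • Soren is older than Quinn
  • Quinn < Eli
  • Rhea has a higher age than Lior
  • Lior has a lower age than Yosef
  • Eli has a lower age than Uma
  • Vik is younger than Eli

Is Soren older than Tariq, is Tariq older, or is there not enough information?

undetermined

Following every chain through Tariq: nothing is chained to Tariq.
Soren is not reached, and no chain runs the other way from Soren to Tariq.
So the given relations leave the order of Tariq and Soren undetermined.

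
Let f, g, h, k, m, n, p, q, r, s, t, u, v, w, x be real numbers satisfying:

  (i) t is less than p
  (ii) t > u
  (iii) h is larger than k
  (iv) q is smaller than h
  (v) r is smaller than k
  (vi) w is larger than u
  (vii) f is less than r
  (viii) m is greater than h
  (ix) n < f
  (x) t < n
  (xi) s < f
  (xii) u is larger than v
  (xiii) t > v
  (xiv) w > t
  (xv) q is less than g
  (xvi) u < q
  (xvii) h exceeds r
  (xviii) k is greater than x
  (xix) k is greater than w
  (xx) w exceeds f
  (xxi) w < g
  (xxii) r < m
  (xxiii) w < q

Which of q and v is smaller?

The relevant relations are v < u; u < t; t < n; n < f; f < w; w < q.
Chaining these gives v < u < t < n < f < w < q.
So v < q; v is the smaller of the two.

v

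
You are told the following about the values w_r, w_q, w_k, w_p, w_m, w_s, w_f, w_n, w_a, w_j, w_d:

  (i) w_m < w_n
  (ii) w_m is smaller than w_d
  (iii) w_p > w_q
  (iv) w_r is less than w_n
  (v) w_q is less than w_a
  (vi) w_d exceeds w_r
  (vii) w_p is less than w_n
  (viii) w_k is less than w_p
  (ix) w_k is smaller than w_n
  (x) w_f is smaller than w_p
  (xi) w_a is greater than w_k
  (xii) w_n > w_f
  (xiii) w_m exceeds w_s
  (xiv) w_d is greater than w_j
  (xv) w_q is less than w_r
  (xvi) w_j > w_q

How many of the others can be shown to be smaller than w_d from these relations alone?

The elements the relations force below w_d are w_q, w_s, w_m, w_j, w_r — no chain reaches any other.
That is 5.

5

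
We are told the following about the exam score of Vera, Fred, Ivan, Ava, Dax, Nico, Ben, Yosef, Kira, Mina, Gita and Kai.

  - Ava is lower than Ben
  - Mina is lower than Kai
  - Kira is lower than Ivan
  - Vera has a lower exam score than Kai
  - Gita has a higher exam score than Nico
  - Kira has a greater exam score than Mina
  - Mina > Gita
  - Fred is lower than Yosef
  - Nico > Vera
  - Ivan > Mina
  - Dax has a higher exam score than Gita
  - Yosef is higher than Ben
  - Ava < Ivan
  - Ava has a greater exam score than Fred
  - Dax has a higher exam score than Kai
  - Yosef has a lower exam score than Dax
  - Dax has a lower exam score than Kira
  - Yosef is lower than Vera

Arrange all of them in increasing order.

Nothing is placed below Fred, so it is least; from there Fred < Ava; Ava < Ben; Ben < Yosef; Yosef < Vera; Vera < Nico; Nico < Gita; Gita < Mina; Mina < Kai; Kai < Dax; Dax < Kira; Kira < Ivan, each given directly.

Fred < Ava < Ben < Yosef < Vera < Nico < Gita < Mina < Kai < Dax < Kira < Ivan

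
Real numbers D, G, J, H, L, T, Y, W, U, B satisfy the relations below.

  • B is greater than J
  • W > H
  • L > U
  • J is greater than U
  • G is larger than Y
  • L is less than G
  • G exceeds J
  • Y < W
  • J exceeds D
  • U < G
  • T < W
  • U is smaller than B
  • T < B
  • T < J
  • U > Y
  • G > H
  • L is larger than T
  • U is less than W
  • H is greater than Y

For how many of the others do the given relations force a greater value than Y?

The elements the relations force above Y are U, J, L, H, W, B, G — no chain reaches any other.
That is 7.

7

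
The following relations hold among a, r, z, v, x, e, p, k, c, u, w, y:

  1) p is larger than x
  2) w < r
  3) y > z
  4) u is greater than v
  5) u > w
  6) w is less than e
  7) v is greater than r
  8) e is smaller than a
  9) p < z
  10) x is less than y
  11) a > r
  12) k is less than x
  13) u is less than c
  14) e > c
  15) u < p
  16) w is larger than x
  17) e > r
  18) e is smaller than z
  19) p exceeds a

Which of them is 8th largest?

v

The consecutive relations fix a unique order: k < x < w < r < v < u < c < e < a < p < z < y.
Counting 8 from the largest end gives v.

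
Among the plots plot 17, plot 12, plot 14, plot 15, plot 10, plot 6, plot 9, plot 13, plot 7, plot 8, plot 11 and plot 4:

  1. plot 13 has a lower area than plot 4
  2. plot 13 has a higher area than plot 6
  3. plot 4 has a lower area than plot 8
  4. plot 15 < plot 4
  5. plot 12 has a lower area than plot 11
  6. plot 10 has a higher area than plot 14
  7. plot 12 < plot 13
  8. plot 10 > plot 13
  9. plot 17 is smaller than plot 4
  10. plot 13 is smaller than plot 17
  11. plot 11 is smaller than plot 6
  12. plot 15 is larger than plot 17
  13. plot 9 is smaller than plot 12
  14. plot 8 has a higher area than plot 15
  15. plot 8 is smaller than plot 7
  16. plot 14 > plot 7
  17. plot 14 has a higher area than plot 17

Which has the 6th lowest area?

plot 17

The consecutive relations fix a unique order: plot 9 < plot 12 < plot 11 < plot 6 < plot 13 < plot 17 < plot 15 < plot 4 < plot 8 < plot 7 < plot 14 < plot 10.
Counting 6 from the smallest end gives plot 17.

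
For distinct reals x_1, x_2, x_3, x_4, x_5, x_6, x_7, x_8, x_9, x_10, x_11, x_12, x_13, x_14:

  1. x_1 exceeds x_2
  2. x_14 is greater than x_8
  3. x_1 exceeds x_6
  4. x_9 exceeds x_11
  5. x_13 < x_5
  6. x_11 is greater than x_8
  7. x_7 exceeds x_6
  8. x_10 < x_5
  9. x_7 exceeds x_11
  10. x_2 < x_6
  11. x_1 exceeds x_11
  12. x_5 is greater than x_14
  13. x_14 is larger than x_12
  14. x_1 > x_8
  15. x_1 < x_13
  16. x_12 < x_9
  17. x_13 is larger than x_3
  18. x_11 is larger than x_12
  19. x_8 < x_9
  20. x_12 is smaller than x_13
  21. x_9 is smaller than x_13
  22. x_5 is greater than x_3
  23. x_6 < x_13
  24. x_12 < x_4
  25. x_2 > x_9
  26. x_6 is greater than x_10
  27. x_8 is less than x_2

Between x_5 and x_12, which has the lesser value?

x_12

Following the relations from x_12: x_12 < x_11 < x_9 < x_2 < x_6 < x_1 < x_13 < x_5.
So x_12 < x_5; x_12 is the smaller of the two.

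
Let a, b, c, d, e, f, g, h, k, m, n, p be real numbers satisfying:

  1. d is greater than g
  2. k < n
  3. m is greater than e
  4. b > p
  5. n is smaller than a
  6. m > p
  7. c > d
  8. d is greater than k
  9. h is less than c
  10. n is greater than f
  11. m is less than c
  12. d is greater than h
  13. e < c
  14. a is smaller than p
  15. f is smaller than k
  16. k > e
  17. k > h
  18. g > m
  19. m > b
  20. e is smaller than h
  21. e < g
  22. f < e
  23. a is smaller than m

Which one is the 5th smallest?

n

Piecing the relations together gives one ordering: f < e < h < k < n < a < p < b < m < g < d < c.
Counting 5 from the smallest end gives n.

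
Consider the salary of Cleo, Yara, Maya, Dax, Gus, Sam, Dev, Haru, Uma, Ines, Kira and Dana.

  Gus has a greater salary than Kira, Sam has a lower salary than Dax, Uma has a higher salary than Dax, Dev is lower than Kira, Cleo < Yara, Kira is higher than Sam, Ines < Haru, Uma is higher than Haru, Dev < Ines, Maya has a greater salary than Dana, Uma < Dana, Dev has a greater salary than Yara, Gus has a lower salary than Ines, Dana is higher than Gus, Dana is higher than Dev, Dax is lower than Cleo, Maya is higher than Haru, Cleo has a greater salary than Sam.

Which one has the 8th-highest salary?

Dev

Chaining the given pairs: Sam < Dax < Cleo < Yara < Dev < Kira < Gus < Ines < Haru < Uma < Dana < Maya.
The 8th largest is Dev.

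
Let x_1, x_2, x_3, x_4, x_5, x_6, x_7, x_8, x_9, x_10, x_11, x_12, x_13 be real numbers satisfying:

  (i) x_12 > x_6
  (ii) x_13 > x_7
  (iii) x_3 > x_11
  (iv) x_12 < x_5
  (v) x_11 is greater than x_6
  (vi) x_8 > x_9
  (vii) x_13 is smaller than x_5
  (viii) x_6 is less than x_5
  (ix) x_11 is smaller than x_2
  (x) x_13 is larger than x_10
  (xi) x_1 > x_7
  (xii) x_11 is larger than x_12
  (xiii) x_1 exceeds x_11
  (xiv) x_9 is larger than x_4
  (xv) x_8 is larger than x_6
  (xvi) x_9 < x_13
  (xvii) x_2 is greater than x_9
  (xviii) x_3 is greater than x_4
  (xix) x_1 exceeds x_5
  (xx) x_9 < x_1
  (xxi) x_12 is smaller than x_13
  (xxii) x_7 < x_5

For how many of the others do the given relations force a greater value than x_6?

From x_6 the given relations immediately reach x_12, x_5, x_8, x_11.
From those, x_13, x_3, x_2, x_1 — 8 in total.
No other element is forced above x_6 by the given relations, so the count is 8.

8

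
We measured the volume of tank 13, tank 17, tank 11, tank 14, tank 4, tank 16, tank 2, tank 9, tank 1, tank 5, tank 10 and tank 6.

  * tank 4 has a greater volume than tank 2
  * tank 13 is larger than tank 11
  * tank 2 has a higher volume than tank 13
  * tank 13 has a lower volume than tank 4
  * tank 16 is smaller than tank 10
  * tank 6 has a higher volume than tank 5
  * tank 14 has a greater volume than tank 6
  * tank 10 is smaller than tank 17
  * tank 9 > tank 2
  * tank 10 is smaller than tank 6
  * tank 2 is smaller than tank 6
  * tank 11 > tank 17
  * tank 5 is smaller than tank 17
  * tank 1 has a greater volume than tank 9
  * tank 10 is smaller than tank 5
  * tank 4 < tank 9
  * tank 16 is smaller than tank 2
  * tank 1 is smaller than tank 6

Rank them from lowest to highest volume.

tank 16 < tank 10 < tank 5 < tank 17 < tank 11 < tank 13 < tank 2 < tank 4 < tank 9 < tank 1 < tank 6 < tank 14

The consecutive links are each given: tank 16 < tank 10; tank 10 < tank 5; tank 5 < tank 17; tank 17 < tank 11; tank 11 < tank 13; tank 13 < tank 2; tank 2 < tank 4; tank 4 < tank 9; tank 9 < tank 1; tank 1 < tank 6; tank 6 < tank 14.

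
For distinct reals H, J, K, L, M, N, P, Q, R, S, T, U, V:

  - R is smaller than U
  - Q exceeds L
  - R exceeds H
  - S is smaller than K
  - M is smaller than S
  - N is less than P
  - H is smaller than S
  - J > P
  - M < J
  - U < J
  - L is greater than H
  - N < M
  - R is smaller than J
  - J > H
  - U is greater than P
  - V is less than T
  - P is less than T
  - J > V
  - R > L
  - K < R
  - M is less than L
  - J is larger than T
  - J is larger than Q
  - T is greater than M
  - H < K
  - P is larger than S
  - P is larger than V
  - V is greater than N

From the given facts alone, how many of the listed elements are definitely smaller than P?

The elements the relations force below P are H, N, M, S, V — no chain reaches any other.
That is 5.

5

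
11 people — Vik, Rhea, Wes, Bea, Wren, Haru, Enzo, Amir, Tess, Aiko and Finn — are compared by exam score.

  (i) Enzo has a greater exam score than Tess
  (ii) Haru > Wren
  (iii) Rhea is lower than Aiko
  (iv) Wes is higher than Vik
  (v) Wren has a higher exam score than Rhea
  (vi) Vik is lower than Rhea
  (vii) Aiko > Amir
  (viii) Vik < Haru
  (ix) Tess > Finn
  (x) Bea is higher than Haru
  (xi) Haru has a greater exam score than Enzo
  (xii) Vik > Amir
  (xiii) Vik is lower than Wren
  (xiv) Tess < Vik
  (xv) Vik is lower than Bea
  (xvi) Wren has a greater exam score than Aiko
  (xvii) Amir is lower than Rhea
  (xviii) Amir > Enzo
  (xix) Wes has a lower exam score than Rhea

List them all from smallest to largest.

Finn < Tess < Enzo < Amir < Vik < Wes < Rhea < Aiko < Wren < Haru < Bea

The consecutive links are each given: Finn < Tess; Tess < Enzo; Enzo < Amir; Amir < Vik; Vik < Wes; Wes < Rhea; Rhea < Aiko; Aiko < Wren; Wren < Haru; Haru < Bea.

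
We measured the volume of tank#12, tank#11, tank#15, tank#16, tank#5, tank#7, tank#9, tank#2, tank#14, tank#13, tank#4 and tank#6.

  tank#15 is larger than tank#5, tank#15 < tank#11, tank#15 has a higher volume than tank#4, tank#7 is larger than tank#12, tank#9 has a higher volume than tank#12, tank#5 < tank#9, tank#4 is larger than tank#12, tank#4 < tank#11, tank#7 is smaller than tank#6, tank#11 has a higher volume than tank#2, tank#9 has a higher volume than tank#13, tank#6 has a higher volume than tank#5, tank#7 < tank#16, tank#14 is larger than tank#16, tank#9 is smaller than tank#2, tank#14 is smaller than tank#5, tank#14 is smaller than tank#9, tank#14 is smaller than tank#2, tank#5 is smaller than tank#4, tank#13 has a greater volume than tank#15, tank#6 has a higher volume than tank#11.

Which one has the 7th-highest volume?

tank#4

The consecutive relations fix a unique order: tank#12 < tank#7 < tank#16 < tank#14 < tank#5 < tank#4 < tank#15 < tank#13 < tank#9 < tank#2 < tank#11 < tank#6.
Counting 7 from the largest end gives tank#4.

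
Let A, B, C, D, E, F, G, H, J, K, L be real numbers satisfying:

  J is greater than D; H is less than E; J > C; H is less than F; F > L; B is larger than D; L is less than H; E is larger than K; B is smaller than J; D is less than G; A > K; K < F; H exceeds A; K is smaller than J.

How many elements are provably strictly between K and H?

1

The relations place K below H. An element lies strictly between them when it is forced above K and also forced below H.
Above K: {A, J, F, E}. Below H: {L, A}.
Intersection: {A} — 1.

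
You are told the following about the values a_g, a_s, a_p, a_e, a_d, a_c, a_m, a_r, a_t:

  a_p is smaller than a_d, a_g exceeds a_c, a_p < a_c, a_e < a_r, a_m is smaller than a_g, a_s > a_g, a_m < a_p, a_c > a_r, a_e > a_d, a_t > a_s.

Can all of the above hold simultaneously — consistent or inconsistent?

consistent

The single ordering a_m < a_p < a_d < a_e < a_r < a_c < a_g < a_s < a_t satisfies every listed relation, so no contradiction arises.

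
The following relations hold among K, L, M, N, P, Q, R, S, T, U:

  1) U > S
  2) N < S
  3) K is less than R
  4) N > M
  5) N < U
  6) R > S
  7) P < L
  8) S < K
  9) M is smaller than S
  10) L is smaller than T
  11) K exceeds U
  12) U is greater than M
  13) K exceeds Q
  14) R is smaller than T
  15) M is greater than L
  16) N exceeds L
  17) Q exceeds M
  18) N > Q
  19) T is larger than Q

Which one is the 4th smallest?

Q

Chaining the given pairs: P < L < M < Q < N < S < U < K < R < T.
Counting 4 from the smallest end gives Q.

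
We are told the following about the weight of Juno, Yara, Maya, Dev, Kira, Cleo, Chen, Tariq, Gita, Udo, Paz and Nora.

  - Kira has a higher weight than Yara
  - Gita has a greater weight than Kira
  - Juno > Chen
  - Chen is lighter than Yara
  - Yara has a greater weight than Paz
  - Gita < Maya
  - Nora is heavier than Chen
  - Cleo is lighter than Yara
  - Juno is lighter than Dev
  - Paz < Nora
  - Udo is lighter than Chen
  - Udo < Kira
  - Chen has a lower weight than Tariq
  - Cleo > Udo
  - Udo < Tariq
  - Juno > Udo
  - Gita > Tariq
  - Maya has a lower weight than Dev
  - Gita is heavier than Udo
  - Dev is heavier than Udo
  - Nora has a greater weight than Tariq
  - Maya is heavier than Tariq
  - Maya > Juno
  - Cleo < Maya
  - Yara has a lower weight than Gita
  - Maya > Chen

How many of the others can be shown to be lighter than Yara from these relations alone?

4

Directly below Yara: Paz, Cleo, Chen.
One step further: Udo (4 so far).
Nothing else is reachable below Yara; 4 in all.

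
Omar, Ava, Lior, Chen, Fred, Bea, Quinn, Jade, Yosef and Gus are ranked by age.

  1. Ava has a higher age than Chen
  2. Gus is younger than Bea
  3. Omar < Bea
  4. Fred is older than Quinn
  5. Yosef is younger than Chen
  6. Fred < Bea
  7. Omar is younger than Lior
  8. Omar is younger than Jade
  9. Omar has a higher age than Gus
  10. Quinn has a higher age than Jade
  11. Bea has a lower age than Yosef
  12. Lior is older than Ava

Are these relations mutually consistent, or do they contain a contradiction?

Every relation is compatible with Gus < Omar < Jade < Quinn < Fred < Bea < Yosef < Chen < Ava < Lior; the set is consistent.

consistent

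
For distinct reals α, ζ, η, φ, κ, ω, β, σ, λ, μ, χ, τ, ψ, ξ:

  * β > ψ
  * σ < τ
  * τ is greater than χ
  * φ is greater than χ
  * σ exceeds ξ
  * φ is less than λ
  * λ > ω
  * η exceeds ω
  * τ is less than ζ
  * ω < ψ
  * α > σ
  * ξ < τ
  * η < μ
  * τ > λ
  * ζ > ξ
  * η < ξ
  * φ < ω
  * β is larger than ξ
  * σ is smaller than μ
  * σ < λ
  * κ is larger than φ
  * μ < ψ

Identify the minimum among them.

χ

Chaining upward from χ: directly above it, φ, τ; then ω, λ, ζ, κ; then η, ψ; then ξ, μ, β; then σ; then α.
That covers every other element, and nothing is given below χ, so χ is the minimum.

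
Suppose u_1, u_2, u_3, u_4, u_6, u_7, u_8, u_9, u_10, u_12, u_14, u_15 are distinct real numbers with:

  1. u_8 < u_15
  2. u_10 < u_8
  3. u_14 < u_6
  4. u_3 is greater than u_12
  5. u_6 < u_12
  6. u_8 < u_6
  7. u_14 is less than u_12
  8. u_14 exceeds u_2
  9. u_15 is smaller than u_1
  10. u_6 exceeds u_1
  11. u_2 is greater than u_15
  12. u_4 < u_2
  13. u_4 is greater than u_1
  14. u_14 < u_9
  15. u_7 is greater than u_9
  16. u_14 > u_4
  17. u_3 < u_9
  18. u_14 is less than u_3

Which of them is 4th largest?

The consecutive relations fix a unique order: u_10 < u_8 < u_15 < u_1 < u_4 < u_2 < u_14 < u_6 < u_12 < u_3 < u_9 < u_7.
The 4th largest is u_12.

u_12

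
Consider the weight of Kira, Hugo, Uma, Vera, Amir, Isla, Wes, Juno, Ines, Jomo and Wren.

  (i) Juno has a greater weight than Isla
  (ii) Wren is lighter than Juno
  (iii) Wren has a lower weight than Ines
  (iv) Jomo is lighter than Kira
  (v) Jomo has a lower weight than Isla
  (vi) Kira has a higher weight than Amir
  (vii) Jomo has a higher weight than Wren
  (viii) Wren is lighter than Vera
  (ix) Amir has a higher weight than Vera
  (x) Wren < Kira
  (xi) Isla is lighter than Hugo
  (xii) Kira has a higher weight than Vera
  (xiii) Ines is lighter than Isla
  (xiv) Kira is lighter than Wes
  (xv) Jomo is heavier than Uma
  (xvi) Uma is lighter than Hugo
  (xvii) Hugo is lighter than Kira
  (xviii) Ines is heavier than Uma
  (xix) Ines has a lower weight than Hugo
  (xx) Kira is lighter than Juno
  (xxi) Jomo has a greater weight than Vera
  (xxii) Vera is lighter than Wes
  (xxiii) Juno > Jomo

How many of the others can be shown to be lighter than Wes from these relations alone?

From Wes the given relations immediately reach Vera, Kira.
From those, Wren, Amir, Jomo, Hugo — 6 in total.
From those, Uma, Ines, Isla — 9 in total.
Nothing else is reachable below Wes; 9 in all.

9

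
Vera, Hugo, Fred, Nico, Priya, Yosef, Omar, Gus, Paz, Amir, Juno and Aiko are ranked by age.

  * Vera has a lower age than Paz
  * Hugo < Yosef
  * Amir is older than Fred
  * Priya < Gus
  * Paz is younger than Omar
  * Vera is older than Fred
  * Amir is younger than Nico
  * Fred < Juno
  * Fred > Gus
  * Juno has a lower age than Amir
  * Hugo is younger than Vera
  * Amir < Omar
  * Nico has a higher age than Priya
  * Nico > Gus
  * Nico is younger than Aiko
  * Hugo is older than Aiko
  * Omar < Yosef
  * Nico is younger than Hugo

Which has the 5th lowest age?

Amir

The consecutive relations fix a unique order: Priya < Gus < Fred < Juno < Amir < Nico < Aiko < Hugo < Vera < Paz < Omar < Yosef.
Counting 5 from the smallest end gives Amir.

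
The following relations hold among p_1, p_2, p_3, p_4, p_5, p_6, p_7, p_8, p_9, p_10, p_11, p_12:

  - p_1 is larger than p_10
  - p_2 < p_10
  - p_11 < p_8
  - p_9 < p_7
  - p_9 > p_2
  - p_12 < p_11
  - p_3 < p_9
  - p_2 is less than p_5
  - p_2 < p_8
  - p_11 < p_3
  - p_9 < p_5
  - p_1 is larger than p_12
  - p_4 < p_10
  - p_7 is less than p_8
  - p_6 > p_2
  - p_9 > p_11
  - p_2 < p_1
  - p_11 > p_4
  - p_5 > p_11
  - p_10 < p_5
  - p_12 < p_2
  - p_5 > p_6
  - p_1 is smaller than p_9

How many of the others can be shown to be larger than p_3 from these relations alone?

The elements the relations force above p_3 are p_9, p_7, p_8, p_5 — no chain reaches any other.
That is 4.

4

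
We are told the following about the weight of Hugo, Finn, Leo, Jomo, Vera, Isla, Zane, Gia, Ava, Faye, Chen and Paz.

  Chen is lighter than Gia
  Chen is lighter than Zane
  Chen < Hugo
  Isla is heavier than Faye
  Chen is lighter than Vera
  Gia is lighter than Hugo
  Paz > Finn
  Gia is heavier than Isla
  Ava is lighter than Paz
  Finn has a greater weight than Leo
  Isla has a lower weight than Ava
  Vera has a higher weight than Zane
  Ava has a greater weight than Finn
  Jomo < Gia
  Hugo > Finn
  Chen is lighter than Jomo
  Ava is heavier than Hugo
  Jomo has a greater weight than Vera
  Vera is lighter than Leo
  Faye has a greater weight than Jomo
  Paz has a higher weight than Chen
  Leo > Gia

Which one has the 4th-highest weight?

Piecing the relations together gives one ordering: Chen < Zane < Vera < Jomo < Faye < Isla < Gia < Leo < Finn < Hugo < Ava < Paz.
The 4th largest is Finn.

Finn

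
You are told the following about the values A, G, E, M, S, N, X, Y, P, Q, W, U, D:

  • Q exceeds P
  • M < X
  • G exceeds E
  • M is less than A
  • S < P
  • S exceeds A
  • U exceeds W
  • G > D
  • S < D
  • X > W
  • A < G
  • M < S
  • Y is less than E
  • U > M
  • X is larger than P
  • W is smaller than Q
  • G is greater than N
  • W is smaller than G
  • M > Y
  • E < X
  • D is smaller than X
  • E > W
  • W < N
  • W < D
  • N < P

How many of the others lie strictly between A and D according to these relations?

1

The relations place A below D. An element lies strictly between them when it is forced above A and also forced below D.
Above A: {S, P, Q, G, X}. Below D: {W, Y, M, S}.
Intersection: {S} — 1.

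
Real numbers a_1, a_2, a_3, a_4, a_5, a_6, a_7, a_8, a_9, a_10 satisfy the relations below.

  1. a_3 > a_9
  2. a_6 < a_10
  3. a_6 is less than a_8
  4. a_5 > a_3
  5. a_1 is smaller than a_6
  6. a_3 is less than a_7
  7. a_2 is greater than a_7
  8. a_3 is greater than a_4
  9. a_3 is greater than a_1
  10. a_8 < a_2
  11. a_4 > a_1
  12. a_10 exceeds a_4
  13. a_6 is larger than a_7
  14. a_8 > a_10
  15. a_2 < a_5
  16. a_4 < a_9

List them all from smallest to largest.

a_1 < a_4 < a_9 < a_3 < a_7 < a_6 < a_10 < a_8 < a_2 < a_5

The consecutive links are each given: a_1 < a_4; a_4 < a_9; a_9 < a_3; a_3 < a_7; a_7 < a_6; a_6 < a_10; a_10 < a_8; a_8 < a_2; a_2 < a_5.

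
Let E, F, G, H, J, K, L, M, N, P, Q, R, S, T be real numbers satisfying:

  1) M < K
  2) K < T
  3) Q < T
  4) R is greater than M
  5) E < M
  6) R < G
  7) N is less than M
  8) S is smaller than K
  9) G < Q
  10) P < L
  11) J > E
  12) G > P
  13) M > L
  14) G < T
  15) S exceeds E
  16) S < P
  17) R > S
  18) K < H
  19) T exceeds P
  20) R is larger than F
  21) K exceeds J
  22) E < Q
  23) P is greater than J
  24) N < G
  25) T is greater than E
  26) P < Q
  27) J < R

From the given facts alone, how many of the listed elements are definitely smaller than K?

From K the given relations immediately reach S, J, M.
From those, N, E, L — 6 in total.
From those, P — 7 in total.
Nothing else is reachable below K; 7 in all.

7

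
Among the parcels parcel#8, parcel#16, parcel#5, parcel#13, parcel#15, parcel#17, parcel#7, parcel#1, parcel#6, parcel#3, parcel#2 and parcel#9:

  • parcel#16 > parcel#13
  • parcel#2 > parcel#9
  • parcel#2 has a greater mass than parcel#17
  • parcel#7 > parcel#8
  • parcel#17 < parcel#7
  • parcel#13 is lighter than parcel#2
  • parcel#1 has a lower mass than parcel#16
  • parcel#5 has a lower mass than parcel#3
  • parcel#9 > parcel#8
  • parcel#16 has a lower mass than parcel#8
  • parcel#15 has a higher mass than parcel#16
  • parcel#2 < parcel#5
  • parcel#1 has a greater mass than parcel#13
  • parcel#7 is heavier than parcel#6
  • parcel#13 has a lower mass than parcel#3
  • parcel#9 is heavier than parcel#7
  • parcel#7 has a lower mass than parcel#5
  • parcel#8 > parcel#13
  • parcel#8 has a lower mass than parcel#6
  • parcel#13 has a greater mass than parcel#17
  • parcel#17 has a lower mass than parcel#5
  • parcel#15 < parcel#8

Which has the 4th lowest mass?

parcel#16

The consecutive relations fix a unique order: parcel#17 < parcel#13 < parcel#1 < parcel#16 < parcel#15 < parcel#8 < parcel#6 < parcel#7 < parcel#9 < parcel#2 < parcel#5 < parcel#3.
Counting 4 from the smallest end gives parcel#16.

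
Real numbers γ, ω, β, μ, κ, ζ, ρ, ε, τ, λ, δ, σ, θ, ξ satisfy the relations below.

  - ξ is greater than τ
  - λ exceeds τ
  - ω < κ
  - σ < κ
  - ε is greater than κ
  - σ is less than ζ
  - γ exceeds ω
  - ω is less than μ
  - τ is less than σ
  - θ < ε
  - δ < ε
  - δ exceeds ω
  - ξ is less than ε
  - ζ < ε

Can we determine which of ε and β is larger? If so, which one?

Following every chain through β: nothing is chained to β.
ε is not reached, and no chain runs the other way from ε to β.
So the given relations leave the order of β and ε undetermined.

undetermined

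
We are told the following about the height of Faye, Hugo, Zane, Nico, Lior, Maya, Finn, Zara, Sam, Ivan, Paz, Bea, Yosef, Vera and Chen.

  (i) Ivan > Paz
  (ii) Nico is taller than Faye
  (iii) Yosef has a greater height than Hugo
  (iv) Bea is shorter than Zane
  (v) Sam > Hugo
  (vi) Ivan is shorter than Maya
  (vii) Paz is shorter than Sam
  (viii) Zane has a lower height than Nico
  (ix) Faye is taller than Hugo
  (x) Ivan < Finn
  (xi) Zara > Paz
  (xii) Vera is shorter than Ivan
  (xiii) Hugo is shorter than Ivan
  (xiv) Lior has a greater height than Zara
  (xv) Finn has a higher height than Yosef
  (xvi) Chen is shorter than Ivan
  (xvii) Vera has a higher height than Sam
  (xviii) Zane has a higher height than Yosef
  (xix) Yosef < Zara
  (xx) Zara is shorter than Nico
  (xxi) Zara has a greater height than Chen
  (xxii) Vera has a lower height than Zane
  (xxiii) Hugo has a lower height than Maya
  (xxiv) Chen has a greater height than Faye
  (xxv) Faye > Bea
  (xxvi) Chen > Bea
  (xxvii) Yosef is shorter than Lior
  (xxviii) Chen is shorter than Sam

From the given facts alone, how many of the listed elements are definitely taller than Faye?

10

From Faye the given relations immediately reach Chen, Nico.
From those, Sam, Ivan, Zara — 5 in total.
From those, Vera, Maya, Finn, Lior — 9 in total.
From those, Zane — 10 in total.
Nothing else is reachable above Faye; 10 in all.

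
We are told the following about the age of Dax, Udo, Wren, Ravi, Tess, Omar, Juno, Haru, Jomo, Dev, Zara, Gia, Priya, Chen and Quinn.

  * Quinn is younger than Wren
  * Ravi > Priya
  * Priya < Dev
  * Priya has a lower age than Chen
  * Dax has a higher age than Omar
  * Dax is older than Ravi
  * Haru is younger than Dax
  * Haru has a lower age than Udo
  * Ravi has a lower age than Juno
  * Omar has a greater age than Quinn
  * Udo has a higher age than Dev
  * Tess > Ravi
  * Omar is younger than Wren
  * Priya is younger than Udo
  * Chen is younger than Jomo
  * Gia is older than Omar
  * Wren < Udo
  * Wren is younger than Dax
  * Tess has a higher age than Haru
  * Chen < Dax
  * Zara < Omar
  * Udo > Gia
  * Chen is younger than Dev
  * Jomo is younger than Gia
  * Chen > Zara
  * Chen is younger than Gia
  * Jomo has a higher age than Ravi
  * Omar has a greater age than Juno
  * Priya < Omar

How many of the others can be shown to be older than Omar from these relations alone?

Directly above Omar: Wren, Dax, Gia.
One step further: Udo (4 so far).
Nothing else is reachable above Omar; 4 in all.

4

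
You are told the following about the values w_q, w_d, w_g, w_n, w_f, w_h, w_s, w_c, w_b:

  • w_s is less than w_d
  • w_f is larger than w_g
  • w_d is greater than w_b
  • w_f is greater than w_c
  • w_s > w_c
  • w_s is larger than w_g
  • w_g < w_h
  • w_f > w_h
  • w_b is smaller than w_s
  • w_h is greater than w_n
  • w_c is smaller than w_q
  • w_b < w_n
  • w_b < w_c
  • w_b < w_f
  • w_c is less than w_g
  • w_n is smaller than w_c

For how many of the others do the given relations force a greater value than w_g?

From w_g the given relations immediately reach w_h, w_s, w_f.
From those, w_d — 4 in total.
Nothing else is reachable above w_g; 4 in all.

4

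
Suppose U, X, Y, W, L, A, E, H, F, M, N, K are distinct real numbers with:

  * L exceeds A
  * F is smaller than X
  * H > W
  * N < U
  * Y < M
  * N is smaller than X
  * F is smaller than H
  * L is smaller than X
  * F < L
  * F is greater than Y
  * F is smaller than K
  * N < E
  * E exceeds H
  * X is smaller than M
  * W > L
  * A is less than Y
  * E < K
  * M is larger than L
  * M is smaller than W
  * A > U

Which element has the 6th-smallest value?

L

Piecing the relations together gives one ordering: N < U < A < Y < F < L < X < M < W < H < E < K.
The 6th smallest is L.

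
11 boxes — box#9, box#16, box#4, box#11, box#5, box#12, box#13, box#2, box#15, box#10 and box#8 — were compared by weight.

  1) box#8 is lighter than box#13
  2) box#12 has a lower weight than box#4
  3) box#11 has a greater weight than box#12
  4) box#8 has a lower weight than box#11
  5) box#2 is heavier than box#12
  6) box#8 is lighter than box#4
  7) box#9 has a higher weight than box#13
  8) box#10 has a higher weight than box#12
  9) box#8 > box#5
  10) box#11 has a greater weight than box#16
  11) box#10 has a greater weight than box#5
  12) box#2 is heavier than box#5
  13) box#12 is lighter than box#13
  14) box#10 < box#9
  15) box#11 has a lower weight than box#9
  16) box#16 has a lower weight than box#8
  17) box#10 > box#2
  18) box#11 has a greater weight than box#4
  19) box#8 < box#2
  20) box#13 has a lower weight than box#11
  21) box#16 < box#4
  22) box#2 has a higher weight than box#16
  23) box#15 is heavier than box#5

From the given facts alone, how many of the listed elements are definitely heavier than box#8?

6

From box#8 the given relations immediately reach box#2, box#4, box#13, box#11.
From those, box#10, box#9 — 6 in total.
No other element is forced above box#8 by the given relations, so the count is 6.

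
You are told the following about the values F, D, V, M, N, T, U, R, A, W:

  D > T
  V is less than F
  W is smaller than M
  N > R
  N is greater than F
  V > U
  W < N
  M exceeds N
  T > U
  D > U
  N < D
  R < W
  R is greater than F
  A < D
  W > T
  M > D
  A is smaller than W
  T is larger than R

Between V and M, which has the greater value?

M

V < F < R < T < D < M, by transitivity through F, R, T, D.
So V < M; M is the larger of the two.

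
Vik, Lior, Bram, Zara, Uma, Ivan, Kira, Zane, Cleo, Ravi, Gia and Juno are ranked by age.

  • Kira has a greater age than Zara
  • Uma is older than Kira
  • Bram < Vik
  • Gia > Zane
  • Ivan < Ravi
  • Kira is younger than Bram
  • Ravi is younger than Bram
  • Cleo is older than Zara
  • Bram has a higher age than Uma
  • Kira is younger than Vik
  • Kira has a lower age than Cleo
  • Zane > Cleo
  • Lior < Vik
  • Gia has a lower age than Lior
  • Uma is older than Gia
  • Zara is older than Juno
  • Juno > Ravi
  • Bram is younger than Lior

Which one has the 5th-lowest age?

The consecutive relations fix a unique order: Ivan < Ravi < Juno < Zara < Kira < Cleo < Zane < Gia < Uma < Bram < Lior < Vik.
Counting 5 from the smallest end gives Kira.

Kira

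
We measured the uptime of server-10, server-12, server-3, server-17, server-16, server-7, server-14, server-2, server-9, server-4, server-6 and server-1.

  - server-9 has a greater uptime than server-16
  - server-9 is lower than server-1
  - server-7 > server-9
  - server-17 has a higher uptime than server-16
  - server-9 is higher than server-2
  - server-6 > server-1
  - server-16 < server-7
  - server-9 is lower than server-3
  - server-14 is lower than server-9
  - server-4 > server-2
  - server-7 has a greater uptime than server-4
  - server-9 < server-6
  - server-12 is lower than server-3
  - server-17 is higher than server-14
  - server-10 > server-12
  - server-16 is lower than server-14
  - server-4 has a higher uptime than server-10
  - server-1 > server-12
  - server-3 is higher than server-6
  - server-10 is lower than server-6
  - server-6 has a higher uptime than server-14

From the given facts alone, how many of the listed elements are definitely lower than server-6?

The elements the relations force below server-6 are server-16, server-12, server-2, server-10, server-14, server-9, server-1 — no chain reaches any other.
That is 7.

7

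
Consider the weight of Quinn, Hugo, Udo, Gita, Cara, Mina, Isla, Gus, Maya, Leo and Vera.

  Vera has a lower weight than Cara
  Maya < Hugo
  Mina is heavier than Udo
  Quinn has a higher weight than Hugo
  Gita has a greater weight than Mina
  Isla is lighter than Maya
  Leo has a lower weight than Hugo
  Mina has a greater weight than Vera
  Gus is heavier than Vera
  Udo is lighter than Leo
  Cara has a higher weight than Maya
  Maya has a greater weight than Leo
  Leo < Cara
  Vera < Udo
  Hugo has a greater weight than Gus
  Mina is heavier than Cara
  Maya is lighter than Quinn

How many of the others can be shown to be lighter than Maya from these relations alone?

The elements the relations force below Maya are Vera, Udo, Leo, Isla — no chain reaches any other.
That is 4.

4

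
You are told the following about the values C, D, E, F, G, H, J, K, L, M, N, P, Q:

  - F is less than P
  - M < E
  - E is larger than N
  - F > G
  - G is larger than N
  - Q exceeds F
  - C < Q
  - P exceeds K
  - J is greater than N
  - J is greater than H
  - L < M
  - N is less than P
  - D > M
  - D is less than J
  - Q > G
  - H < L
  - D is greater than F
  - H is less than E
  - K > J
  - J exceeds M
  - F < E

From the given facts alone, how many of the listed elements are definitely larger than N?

The elements the relations force above N are G, F, D, Q, E, J, K, P — no chain reaches any other.
That is 8.

8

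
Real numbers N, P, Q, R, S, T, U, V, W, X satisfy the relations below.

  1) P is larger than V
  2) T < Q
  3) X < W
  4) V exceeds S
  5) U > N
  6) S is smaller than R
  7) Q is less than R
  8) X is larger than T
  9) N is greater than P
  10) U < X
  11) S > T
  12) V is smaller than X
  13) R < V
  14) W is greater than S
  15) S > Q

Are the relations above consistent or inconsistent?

consistent

The single ordering T < Q < S < R < V < P < N < U < X < W satisfies every listed relation, so no contradiction arises.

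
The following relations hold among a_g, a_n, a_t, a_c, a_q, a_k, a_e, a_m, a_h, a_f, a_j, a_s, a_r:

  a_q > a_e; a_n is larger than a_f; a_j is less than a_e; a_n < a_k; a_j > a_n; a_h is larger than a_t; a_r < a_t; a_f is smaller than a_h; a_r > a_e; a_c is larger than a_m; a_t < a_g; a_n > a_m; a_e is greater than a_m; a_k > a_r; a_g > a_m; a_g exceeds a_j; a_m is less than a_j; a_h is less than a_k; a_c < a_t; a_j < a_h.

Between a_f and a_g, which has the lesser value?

a_f < a_n and a_n < a_j give a_f < a_j.
Then a_j < a_e extends the chain to a_e.
With a_e < a_r: a_f < a_n < a_j < a_e < a_r.
Then a_r < a_t extends the chain to a_t.
Then a_t < a_g extends the chain to a_g.
So a_f < a_g; a_f is the smaller of the two.

a_f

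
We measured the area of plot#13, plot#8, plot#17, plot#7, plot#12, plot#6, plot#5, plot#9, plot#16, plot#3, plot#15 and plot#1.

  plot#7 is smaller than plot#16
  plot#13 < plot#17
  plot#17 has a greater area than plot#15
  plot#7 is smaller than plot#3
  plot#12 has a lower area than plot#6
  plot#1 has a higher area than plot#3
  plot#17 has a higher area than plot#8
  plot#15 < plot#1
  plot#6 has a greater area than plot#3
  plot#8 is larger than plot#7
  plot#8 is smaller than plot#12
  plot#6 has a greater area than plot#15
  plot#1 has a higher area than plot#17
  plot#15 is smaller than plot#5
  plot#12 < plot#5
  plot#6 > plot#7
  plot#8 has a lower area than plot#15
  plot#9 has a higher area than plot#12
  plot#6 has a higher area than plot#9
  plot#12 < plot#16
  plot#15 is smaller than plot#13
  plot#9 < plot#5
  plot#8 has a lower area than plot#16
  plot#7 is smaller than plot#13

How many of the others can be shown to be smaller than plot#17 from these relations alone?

4

The elements the relations force below plot#17 are plot#7, plot#8, plot#15, plot#13 — no chain reaches any other.
That is 4.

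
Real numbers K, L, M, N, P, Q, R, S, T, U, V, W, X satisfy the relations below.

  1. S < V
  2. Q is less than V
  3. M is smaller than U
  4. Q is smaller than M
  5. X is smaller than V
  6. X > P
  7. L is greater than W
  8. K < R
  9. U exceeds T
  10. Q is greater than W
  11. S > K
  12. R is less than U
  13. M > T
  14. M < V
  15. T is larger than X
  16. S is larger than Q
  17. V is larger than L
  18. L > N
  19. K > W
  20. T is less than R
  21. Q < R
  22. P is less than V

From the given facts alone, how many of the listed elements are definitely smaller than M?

The elements the relations force below M are P, X, W, T, Q — no chain reaches any other.
That is 5.

5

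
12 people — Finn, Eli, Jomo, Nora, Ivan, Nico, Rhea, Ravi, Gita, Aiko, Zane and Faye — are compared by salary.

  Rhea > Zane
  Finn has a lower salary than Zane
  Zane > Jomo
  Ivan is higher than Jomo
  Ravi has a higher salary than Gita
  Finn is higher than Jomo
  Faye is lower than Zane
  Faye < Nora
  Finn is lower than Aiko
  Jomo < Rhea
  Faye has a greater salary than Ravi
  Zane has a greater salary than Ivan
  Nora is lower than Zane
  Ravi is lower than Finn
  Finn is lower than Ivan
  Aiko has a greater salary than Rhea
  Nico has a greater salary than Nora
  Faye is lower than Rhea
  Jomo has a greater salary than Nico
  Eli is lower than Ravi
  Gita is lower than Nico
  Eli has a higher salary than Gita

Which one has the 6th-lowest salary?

The consecutive relations fix a unique order: Gita < Eli < Ravi < Faye < Nora < Nico < Jomo < Finn < Ivan < Zane < Rhea < Aiko.
The 6th smallest is Nico.

Nico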